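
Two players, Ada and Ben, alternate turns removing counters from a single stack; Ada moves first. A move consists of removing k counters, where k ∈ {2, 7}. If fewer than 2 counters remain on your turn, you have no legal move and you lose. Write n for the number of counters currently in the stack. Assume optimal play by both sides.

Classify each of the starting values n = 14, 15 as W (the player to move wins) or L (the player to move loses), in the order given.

14: L, 15: W

Positions with no move are L. A position that does have a move is losing for the player to move precisely when every available move leads to a winning position for the opponent. Fill in the labels:
n=0: no move → L
n=1: no move → L
n=2: can move to 0, which is L ⇒ W
n=3: can move to 1, which is L ⇒ W
n=4: the only move is to 2(W), a W ⇒ L
n=5: the only move is to 3(W), a W ⇒ L
n=6: can move to 4, which is L ⇒ W
n=7: can move to 5, which is L ⇒ W
n=8: can move to 1, which is L ⇒ W
n=9: moves to 7(W), 2(W); every one is W ⇒ L
n=10: moves to 8(W), 3(W); every one is W ⇒ L
n=11: can move to 9, which is L ⇒ W
n=12: can move to 10, which is L ⇒ W
n=13: moves to 11(W), 6(W); every one is W ⇒ L
n=14: moves to 12(W), 7(W); every one is W ⇒ L
n=15: can move to 13, which is L ⇒ W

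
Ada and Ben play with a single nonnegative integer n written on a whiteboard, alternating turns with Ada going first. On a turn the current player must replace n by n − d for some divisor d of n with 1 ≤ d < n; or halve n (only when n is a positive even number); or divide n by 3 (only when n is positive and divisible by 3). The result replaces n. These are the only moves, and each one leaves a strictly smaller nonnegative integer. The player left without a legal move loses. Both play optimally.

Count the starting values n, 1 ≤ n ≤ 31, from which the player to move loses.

13

Build the W/L table. Terminal = L. A non-terminal position is W if it has a move to some L; otherwise it is L.
n=0: no move → L
n=1: no move → L
n=2: can move to 1, which is L ⇒ W
n=3: can move to 1, which is L ⇒ W
n=4: moves to 2(W), 3(W); every one is W ⇒ L
n=5: can move to 4, which is L ⇒ W
n=6: can move to 4, which is L ⇒ W
n=7: the only move is to 6(W), a W ⇒ L
n=8: can move to 4, which is L ⇒ W
n=9: moves to 3(W), 6(W), 8(W); every one is W ⇒ L
n=10: can move to 9, which is L ⇒ W
n=11: the only move is to 10(W), a W ⇒ L
n=12: can move to 4, which is L ⇒ W
n=13: the only move is to 12(W), a W ⇒ L
n=14: can move to 7, which is L ⇒ W
n=15: moves to 5(W), 10(W), 12(W), 14(W); every one is W ⇒ L
n=16: can move to 15, which is L ⇒ W
n=17: the only move is to 16(W), a W ⇒ L
n=18: can move to 9, which is L ⇒ W
n=19: the only move is to 18(W), a W ⇒ L
n=20: can move to 15, which is L ⇒ W
n=21: can move to 7, which is L ⇒ W
n=22: can move to 11, which is L ⇒ W
n=23: the only move is to 22(W), a W ⇒ L
n=24: can move to 23, which is L ⇒ W
n=25: moves to 20(W), 24(W); every one is W ⇒ L
n=26: can move to 13, which is L ⇒ W
n=27: can move to 9, which is L ⇒ W
n=28: moves to 14(W), 21(W), 24(W), 26(W), 27(W); every one is W ⇒ L
n=29: can move to 28, which is L ⇒ W
n=30: can move to 15, which is L ⇒ W
n=31: the only move is to 30(W), a W ⇒ L
L entries with 1 ≤ n ≤ 31 (n=0 is outside the asked range and is not counted): n = 1, 4, 7, 9, 11, 13, 15, 17, 19, 23, 25, 28, 31; that makes 13.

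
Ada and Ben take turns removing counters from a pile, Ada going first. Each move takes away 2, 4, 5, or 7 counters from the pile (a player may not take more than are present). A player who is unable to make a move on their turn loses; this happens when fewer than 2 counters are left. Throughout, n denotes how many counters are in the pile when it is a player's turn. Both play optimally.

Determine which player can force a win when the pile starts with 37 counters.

Ben wins.

Use the standard recursion: the mover loses at a terminal position; elsewhere, the mover wins exactly when some move hands the opponent an L position.
n=0: no move → L
n=1: no move → L
n=2: W (go to 0, an L position)
n=3: W (go to 1, an L position)
n=4: W (go to 0, an L position)
n=5: W (go to 1, an L position)
n=6: W (go to 1, an L position)
n=7: W (go to 0, an L position)
n=8: W (go to 1, an L position)
n=9: L (options 7(W), 5(W), 4(W), 2(W) are all W)
n=10: L (options 8(W), 6(W), 5(W), 3(W) are all W)
n=11: W (go to 9, an L position)
n=12: W (go to 10, an L position)
n=13: W (go to 9, an L position)
n=14: W (go to 10, an L position)
n=15: W (go to 10, an L position)
n=16: W (go to 9, an L position)
n=17: W (go to 10, an L position)
n=18: L (options 16(W), 14(W), 13(W), 11(W) are all W)
n=19: L (options 17(W), 15(W), 14(W), 12(W) are all W)
n=20: W (go to 18, an L position)
n=21: W (go to 19, an L position)
n=22: W (go to 18, an L position)
n=23: W (go to 19, an L position)
n=24: W (go to 19, an L position)
n=25: W (go to 18, an L position)
n=26: W (go to 19, an L position)
n=27: L (options 25(W), 23(W), 22(W), 20(W) are all W)
n=28: L (options 26(W), 24(W), 23(W), 21(W) are all W)
n=29: W (go to 27, an L position)
n=30: W (go to 28, an L position)
n=31: W (go to 27, an L position)
n=32: W (go to 28, an L position)
n=33: W (go to 28, an L position)
n=34: W (go to 27, an L position)
n=35: W (go to 28, an L position)
n=36: L (options 34(W), 32(W), 31(W), 29(W) are all W)
n=37: L (options 35(W), 33(W), 32(W), 30(W) are all W)
Every move from 37 reaches a W position, so the mover loses.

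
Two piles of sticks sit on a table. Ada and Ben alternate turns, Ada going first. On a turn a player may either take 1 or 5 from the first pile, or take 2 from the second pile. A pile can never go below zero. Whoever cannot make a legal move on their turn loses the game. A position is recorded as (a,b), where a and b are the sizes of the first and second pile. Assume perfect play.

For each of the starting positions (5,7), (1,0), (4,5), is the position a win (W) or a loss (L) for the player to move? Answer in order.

Classify positions by backward induction: terminal positions (no move available) are L. From any other position, the mover wins iff some move reaches an L.
No move ever increases a pile, so every position that can arise here has a ≤ 5 and b ≤ 7; it is enough to label the cells with 0 ≤ a ≤ 5 and 0 ≤ b ≤ 7.
Every move lowers a or b (never raises either), so fill the grid row by row in increasing a, and left to right within a row: each cell's successors are then already labelled.
      b=0  b=1  b=2  b=3  b=4  b=5  b=6  b=7
a=0:    L    L    W    W    L    L    W    W
a=1:    W    W    L    L    W    W    L    L
a=2:    L    L    W    W    L    L    W    W
a=3:    W    W    L    L    W    W    L    L
a=4:    L    L    W    W    L    L    W    W
a=5:    W    W    L    L    W    W    L    L
Cells with no legal move (terminal, hence L): (0,0), (0,1).
The remaining L cells, each justified by listing all of its moves:
(0,4): →(0,2)(W) only, which is W, so L
(0,5): →(0,3)(W) only, which is W, so L
(1,2): →(0,2)(W), (1,0)(W) — all W, so L
(1,3): →(0,3)(W), (1,1)(W) — all W, so L
(1,6): →(0,6)(W), (1,4)(W) — all W, so L
(1,7): →(0,7)(W), (1,5)(W) — all W, so L
(2,0): →(1,0)(W) only, which is W, so L
(2,1): →(1,1)(W) only, which is W, so L
(2,4): →(1,4)(W), (2,2)(W) — all W, so L
(2,5): →(1,5)(W), (2,3)(W) — all W, so L
(3,2): →(2,2)(W), (3,0)(W) — all W, so L
(3,3): →(2,3)(W), (3,1)(W) — all W, so L
(3,6): →(2,6)(W), (3,4)(W) — all W, so L
(3,7): →(2,7)(W), (3,5)(W) — all W, so L
(4,0): →(3,0)(W) only, which is W, so L
(4,1): →(3,1)(W) only, which is W, so L
(4,4): →(3,4)(W), (4,2)(W) — all W, so L
(4,5): →(3,5)(W), (4,3)(W) — all W, so L
(5,2): →(4,2)(W), (0,2)(W), (5,0)(W) — all W, so L
(5,3): →(4,3)(W), (0,3)(W), (5,1)(W) — all W, so L
(5,6): →(4,6)(W), (0,6)(W), (5,4)(W) — all W, so L
(5,7): →(4,7)(W), (0,7)(W), (5,5)(W) — all W, so L
Every other cell has at least one move into one of the L cells above, so it is W.
(5,7): one of the L cells justified above, so L
(1,0): the move to (0,0) reaches an L cell, so W
(4,5): one of the L cells justified above, so L

(5,7): L, (1,0): W, (4,5): L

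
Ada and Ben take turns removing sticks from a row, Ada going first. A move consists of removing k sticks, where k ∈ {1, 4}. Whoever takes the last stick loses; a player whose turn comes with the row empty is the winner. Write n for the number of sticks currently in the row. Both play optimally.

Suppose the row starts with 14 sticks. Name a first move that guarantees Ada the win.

Compute win/loss labels from the base case upward. A position with no move is W. Any other position is W if it can reach an L in one move, else L.
n=0: no move; the opponent has just taken the last stick and therefore loses → W
n=1: →0(W) only, which is W, so L
n=2: →1(L), so W
n=3: →2(W) only, which is W, so L
n=4: →3(L), so W
n=5: →1(L), so W
n=6: →5(W), 2(W) — all W, so L
n=7: →6(L), so W
n=8: →7(W), 4(W) — all W, so L
n=9: →8(L), so W
n=10: →6(L), so W
n=11: →10(W), 7(W) — all W, so L
n=12: →11(L), so W
n=13: →12(W), 9(W) — all W, so L
n=14: →13(L), so W
From 14, the L positions reachable in one move are: 13.

Remove 1, leaving 13.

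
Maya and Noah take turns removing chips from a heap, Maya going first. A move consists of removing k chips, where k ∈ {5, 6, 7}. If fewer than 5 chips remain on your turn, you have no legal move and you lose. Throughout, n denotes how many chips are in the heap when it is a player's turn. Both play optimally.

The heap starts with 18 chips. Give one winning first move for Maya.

Positions with no move are L. A position that does have a move is losing for the player to move precisely when every available move leads to a winning position for the opponent. Fill in the labels:
n=0: no move → L
n=1: no move → L
n=2: no move → L
n=3: no move → L
n=4: no move → L
n=5: can move to 0, which is L ⇒ W
n=6: can move to 1, which is L ⇒ W
n=7: can move to 2, which is L ⇒ W
n=8: can move to 3, which is L ⇒ W
n=9: can move to 4, which is L ⇒ W
n=10: can move to 4, which is L ⇒ W
n=11: can move to 4, which is L ⇒ W
n=12: moves to 7(W), 6(W), 5(W); every one is W ⇒ L
n=13: moves to 8(W), 7(W), 6(W); every one is W ⇒ L
n=14: moves to 9(W), 8(W), 7(W); every one is W ⇒ L
n=15: moves to 10(W), 9(W), 8(W); every one is W ⇒ L
n=16: moves to 11(W), 10(W), 9(W); every one is W ⇒ L
n=17: can move to 12, which is L ⇒ W
n=18: can move to 13, which is L ⇒ W
From 18, the L positions reachable in one move are: 13, 12. Any move reaching one of these is winning.

Remove 5, leaving 13.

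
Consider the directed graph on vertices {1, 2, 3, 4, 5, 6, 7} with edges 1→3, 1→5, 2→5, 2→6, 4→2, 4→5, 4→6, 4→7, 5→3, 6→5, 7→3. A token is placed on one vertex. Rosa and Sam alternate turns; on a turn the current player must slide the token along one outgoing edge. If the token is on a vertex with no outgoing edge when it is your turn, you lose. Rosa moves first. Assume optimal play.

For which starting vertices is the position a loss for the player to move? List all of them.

3, 6

Compute win/loss labels from the base case upward. A position with no move is L. Any other position is W if it can reach an L in one move, else L.
Every edge goes from a vertex to one that appears earlier in the order 3, 5, 7, 6, 2, 1, 4, so processing vertices in that order labels each vertex after all of its successors.
3: no outgoing edge → L
5: reaches L-position 3 → W
7: reaches L-position 3 → W
6: only reaches 5(W), which is W → L
2: reaches L-position 6 → W
1: reaches L-position 3 → W
4: reaches L-position 6 → W
Reading off the rows marked L gives the requested list; there are 2 such vertices.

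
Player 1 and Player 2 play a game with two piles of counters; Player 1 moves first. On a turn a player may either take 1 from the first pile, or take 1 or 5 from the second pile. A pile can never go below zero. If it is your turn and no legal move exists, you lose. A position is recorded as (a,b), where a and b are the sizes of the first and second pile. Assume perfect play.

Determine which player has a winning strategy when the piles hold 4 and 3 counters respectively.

Player 1 wins.

Positions with no move are L. A position that does have a move is losing for the player to move precisely when every available move leads to a winning position for the opponent. Fill in the labels:
No move ever increases a pile, so every position that can arise here has a ≤ 4 and b ≤ 3; it is enough to label the cells with 0 ≤ a ≤ 4 and 0 ≤ b ≤ 3.
Every move lowers a or b (never raises either), so fill the grid row by row in increasing a, and left to right within a row: each cell's successors are then already labelled.
      b=0  b=1  b=2  b=3
a=0:    L    W    L    W
a=1:    W    L    W    L
a=2:    L    W    L    W
a=3:    W    L    W    L
a=4:    L    W    L    W
Cells with no legal move (terminal, hence L): (0,0).
The remaining L cells, each justified by listing all of its moves:
(0,2): →(0,1)(W) only, which is W, so L
(1,1): →(0,1)(W), (1,0)(W) — all W, so L
(1,3): →(0,3)(W), (1,2)(W) — all W, so L
(2,0): →(1,0)(W) only, which is W, so L
(2,2): →(1,2)(W), (2,1)(W) — all W, so L
(3,1): →(2,1)(W), (3,0)(W) — all W, so L
(3,3): →(2,3)(W), (3,2)(W) — all W, so L
(4,0): →(3,0)(W) only, which is W, so L
(4,2): →(3,2)(W), (4,1)(W) — all W, so L
Every other cell has at least one move into one of the L cells above, so it is W.
From (4,3) Player 1 can move to (3,3), reaching an L position.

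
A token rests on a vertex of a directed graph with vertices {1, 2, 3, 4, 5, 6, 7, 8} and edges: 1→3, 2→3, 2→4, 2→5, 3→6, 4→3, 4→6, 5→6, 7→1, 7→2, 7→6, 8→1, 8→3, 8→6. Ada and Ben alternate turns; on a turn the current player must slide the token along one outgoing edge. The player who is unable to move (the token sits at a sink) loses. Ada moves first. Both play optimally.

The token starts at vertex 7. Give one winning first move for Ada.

Use the standard recursion: the mover loses at a terminal position; elsewhere, the mover wins exactly when some move hands the opponent an L position.
Every edge goes from a vertex to one that appears earlier in the order 6, 3, 4, 5, 1, 8, 2, 7, so processing vertices in that order labels each vertex after all of its successors.
6: no outgoing edge → L
3: can move to 6, which is L ⇒ W
4: can move to 6, which is L ⇒ W
5: can move to 6, which is L ⇒ W
1: the only move is to 3(W), a W ⇒ L
8: can move to 1, which is L ⇒ W
2: moves to 5(W), 4(W), 3(W); every one is W ⇒ L
7: can move to 2, which is L ⇒ W
From 7, the L positions reachable in one move are: 2, 1, 6. Any move reaching one of these is winning.

Move to 2.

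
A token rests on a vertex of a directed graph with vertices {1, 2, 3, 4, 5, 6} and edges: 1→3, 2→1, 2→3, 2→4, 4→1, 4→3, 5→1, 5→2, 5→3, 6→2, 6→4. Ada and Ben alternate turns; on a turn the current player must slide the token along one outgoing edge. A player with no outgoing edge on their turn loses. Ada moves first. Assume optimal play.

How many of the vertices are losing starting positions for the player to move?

2

Work bottom-up. With no move the player to move loses. Otherwise the position is W if at least one move leads to an L position for the opponent, and L if every move leads to a W.
Every edge goes from a vertex to one that appears earlier in the order 3, 1, 4, 2, 6, 5, so processing vertices in that order labels each vertex after all of its successors.
3: no outgoing edge → L
1: W (go to 3, an L position)
4: W (go to 3, an L position)
2: W (go to 3, an L position)
6: L (options 2(W), 4(W) are all W)
5: W (go to 3, an L position)
The L vertices are 3, 6; that is 2 in all.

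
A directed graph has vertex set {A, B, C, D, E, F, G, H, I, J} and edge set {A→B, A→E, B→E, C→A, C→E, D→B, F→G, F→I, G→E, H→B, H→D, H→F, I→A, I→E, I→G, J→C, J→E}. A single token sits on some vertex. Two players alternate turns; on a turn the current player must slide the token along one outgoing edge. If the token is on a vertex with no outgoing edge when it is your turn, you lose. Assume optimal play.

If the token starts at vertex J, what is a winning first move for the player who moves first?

Move to E.

Positions with no move are L. A position that does have a move is losing for the player to move precisely when every available move leads to a winning position for the opponent. Fill in the labels:
Every edge goes from a vertex to one that appears earlier in the order E, B, A, G, D, C, J, I, F, H, so processing vertices in that order labels each vertex after all of its successors.
E: no outgoing edge → L
B: reaches L-position E → W
A: reaches L-position E → W
G: reaches L-position E → W
D: only reaches B(W), which is W → L
C: reaches L-position E → W
J: reaches L-position E → W
I: reaches L-position E → W
F: only reaches I(W), G(W), all W → L
H: reaches L-position F → W
From J, the L positions reachable in one move are: E.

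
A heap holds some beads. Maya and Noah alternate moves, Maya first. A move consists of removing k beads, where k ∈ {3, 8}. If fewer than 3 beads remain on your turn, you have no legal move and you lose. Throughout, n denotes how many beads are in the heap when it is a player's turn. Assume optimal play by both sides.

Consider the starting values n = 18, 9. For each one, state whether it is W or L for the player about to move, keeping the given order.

Classify positions by backward induction: terminal positions (no move available) are L. From any other position, the mover wins iff some move reaches an L.
n=0: no move → L
n=1: no move → L
n=2: no move → L
n=3: can move to 0, which is L ⇒ W
n=4: can move to 1, which is L ⇒ W
n=5: can move to 2, which is L ⇒ W
n=6: the only move is to 3(W), a W ⇒ L
n=7: the only move is to 4(W), a W ⇒ L
n=8: can move to 0, which is L ⇒ W
n=9: can move to 6, which is L ⇒ W
n=10: can move to 7, which is L ⇒ W
n=11: moves to 8(W), 3(W); every one is W ⇒ L
n=12: moves to 9(W), 4(W); every one is W ⇒ L
n=13: moves to 10(W), 5(W); every one is W ⇒ L
n=14: can move to 11, which is L ⇒ W
n=15: can move to 12, which is L ⇒ W
n=16: can move to 13, which is L ⇒ W
n=17: moves to 14(W), 9(W); every one is W ⇒ L
n=18: moves to 15(W), 10(W); every one is W ⇒ L

18: L, 9: W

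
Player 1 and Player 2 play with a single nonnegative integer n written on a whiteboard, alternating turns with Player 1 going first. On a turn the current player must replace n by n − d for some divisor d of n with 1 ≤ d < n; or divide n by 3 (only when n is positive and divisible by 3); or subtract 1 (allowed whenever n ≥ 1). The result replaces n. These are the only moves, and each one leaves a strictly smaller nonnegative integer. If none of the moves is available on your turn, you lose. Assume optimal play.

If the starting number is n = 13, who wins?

Build the W/L table. Terminal = L. A non-terminal position is W if it has a move to some L; otherwise it is L.
n=0: no move → L
n=1: →0(L), so W
n=2: →1(W) only, which is W, so L
n=3: →2(L), so W
n=4: →2(L), so W
n=5: →4(W) only, which is W, so L
n=6: →2(L), so W
n=7: →6(W) only, which is W, so L
n=8: →7(L), so W
n=9: →3(W), 6(W), 8(W) — all W, so L
n=10: →5(L), so W
n=11: →10(W) only, which is W, so L
n=12: →9(L), so W
n=13: →12(W) only, which is W, so L
Every move from 13 reaches a W position, so the mover loses.

Player 2 wins.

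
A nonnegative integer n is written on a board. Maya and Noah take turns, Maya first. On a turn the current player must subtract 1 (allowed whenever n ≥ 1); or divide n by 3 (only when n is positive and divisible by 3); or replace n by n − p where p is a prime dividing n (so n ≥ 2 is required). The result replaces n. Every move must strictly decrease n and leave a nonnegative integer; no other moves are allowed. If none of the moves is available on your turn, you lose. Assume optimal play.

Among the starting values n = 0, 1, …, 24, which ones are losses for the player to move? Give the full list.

Label each position W (a win for the player to move) or L (a loss). A position with no legal move is L; any other position is W exactly when some move reaches an L, and L when every move reaches a W.
n=0: no move → L
n=1: reaches L-position 0 → W
n=2: reaches L-position 0 → W
n=3: reaches L-position 0 → W
n=4: only reaches 2(W), 3(W), all W → L
n=5: reaches L-position 0 → W
n=6: reaches L-position 4 → W
n=7: reaches L-position 0 → W
n=8: only reaches 6(W), 7(W), all W → L
n=9: reaches L-position 8 → W
n=10: reaches L-position 8 → W
n=11: reaches L-position 0 → W
n=12: reaches L-position 4 → W
n=13: reaches L-position 0 → W
n=14: only reaches 7(W), 12(W), 13(W), all W → L
n=15: reaches L-position 14 → W
n=16: reaches L-position 14 → W
n=17: reaches L-position 0 → W
n=18: only reaches 6(W), 15(W), 16(W), 17(W), all W → L
n=19: reaches L-position 0 → W
n=20: reaches L-position 18 → W
n=21: reaches L-position 14 → W
n=22: only reaches 11(W), 20(W), 21(W), all W → L
n=23: reaches L-position 0 → W
n=24: reaches L-position 8 → W
Reading off the rows marked L gives the requested list; there are 6 such values of n.

0, 4, 8, 14, 18, 22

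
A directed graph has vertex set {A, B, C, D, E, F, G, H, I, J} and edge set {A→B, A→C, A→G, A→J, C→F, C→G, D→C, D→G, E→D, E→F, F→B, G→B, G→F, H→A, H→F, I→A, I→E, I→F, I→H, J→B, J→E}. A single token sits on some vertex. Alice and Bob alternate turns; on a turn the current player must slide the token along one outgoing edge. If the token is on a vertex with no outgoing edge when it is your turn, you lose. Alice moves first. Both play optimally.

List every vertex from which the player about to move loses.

Positions with no move are L. A position that does have a move is losing for the player to move precisely when every available move leads to a winning position for the opponent. Fill in the labels:
Every edge goes from a vertex to one that appears earlier in the order B, F, G, C, D, E, J, A, H, I, so processing vertices in that order labels each vertex after all of its successors.
B: no outgoing edge → L
F: reaches L-position B → W
G: reaches L-position B → W
C: only reaches G(W), F(W), all W → L
D: reaches L-position C → W
E: only reaches D(W), F(W), all W → L
J: reaches L-position E → W
A: reaches L-position C → W
H: only reaches A(W), F(W), all W → L
I: reaches L-position H → W
Reading off the rows marked L gives the requested list; there are 4 such vertices.

B, C, E, H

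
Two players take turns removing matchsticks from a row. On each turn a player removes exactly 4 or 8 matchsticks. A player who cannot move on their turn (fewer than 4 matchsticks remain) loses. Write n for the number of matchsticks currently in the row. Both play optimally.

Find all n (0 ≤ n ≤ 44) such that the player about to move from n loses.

Build the W/L table. Terminal = L. A non-terminal position is W if it has a move to some L; otherwise it is L.
n=0: no move → L
n=1: no move → L
n=2: no move → L
n=3: no move → L
n=4: reaches L-position 0 → W
n=5: reaches L-position 1 → W
n=6: reaches L-position 2 → W
n=7: reaches L-position 3 → W
n=8: reaches L-position 0 → W
n=9: reaches L-position 1 → W
n=10: reaches L-position 2 → W
n=11: reaches L-position 3 → W
n=12: only reaches 8(W), 4(W), all W → L
n=13: only reaches 9(W), 5(W), all W → L
n=14: only reaches 10(W), 6(W), all W → L
n=15: only reaches 11(W), 7(W), all W → L
n=16: reaches L-position 12 → W
n=17: reaches L-position 13 → W
n=18: reaches L-position 14 → W
n=19: reaches L-position 15 → W
n=20: reaches L-position 12 → W
n=21: reaches L-position 13 → W
n=22: reaches L-position 14 → W
n=23: reaches L-position 15 → W
n=24: only reaches 20(W), 16(W), all W → L
n=25: only reaches 21(W), 17(W), all W → L
n=26: only reaches 22(W), 18(W), all W → L
n=27: only reaches 23(W), 19(W), all W → L
n=28: reaches L-position 24 → W
n=29: reaches L-position 25 → W
n=30: reaches L-position 26 → W
n=31: reaches L-position 27 → W
n=32: reaches L-position 24 → W
n=33: reaches L-position 25 → W
n=34: reaches L-position 26 → W
n=35: reaches L-position 27 → W
n=36: only reaches 32(W), 28(W), all W → L
n=37: only reaches 33(W), 29(W), all W → L
n=38: only reaches 34(W), 30(W), all W → L
n=39: only reaches 35(W), 31(W), all W → L
n=40: reaches L-position 36 → W
n=41: reaches L-position 37 → W
n=42: reaches L-position 38 → W
n=43: reaches L-position 39 → W
n=44: reaches L-position 36 → W
Reading off the rows marked L gives the requested list; there are 16 such values of n.

0, 1, 2, 3, 12, 13, 14, 15, 24, 25, 26, 27, 36, 37, 38, 39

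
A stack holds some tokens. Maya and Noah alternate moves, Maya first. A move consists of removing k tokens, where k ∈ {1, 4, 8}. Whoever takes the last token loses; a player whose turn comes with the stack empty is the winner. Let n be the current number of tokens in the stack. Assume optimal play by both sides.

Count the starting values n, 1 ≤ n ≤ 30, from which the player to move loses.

Positions with no move are W. A position that does have a move is losing for the player to move precisely when every available move leads to a winning position for the opponent. Fill in the labels:
n=0: no move; the opponent has just taken the last token and therefore loses → W
n=1: L (sole option 0(W) is W)
n=2: W (go to 1, an L position)
n=3: L (sole option 2(W) is W)
n=4: W (go to 3, an L position)
n=5: W (go to 1, an L position)
n=6: L (options 5(W), 2(W) are all W)
n=7: W (go to 6, an L position)
n=8: L (options 7(W), 4(W), 0(W) are all W)
n=9: W (go to 8, an L position)
n=10: W (go to 6, an L position)
n=11: W (go to 3, an L position)
n=12: W (go to 8, an L position)
n=13: L (options 12(W), 9(W), 5(W) are all W)
n=14: W (go to 13, an L position)
n=15: L (options 14(W), 11(W), 7(W) are all W)
n=16: W (go to 15, an L position)
n=17: W (go to 13, an L position)
n=18: L (options 17(W), 14(W), 10(W) are all W)
n=19: W (go to 18, an L position)
n=20: L (options 19(W), 16(W), 12(W) are all W)
n=21: W (go to 20, an L position)
n=22: W (go to 18, an L position)
n=23: W (go to 15, an L position)
n=24: W (go to 20, an L position)
n=25: L (options 24(W), 21(W), 17(W) are all W)
n=26: W (go to 25, an L position)
n=27: L (options 26(W), 23(W), 19(W) are all W)
n=28: W (go to 27, an L position)
n=29: W (go to 25, an L position)
n=30: L (options 29(W), 26(W), 22(W) are all W)
L entries with 1 ≤ n ≤ 30 (the range starts at n=1): n = 1, 3, 6, 8, 13, 15, 18, 20, 25, 27, 30; that makes 11.

11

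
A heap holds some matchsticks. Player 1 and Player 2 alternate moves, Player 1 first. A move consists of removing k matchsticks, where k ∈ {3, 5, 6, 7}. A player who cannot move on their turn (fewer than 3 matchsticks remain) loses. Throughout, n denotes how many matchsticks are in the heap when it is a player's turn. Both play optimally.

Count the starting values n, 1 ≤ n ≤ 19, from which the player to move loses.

5

Work bottom-up. With no move the player to move loses. Otherwise the position is W if at least one move leads to an L position for the opponent, and L if every move leads to a W.
n=0: no move → L
n=1: no move → L
n=2: no move → L
n=3: reaches L-position 0 → W
n=4: reaches L-position 1 → W
n=5: reaches L-position 2 → W
n=6: reaches L-position 1 → W
n=7: reaches L-position 2 → W
n=8: reaches L-position 2 → W
n=9: reaches L-position 2 → W
n=10: only reaches 7(W), 5(W), 4(W), 3(W), all W → L
n=11: only reaches 8(W), 6(W), 5(W), 4(W), all W → L
n=12: only reaches 9(W), 7(W), 6(W), 5(W), all W → L
n=13: reaches L-position 10 → W
n=14: reaches L-position 11 → W
n=15: reaches L-position 12 → W
n=16: reaches L-position 11 → W
n=17: reaches L-position 12 → W
n=18: reaches L-position 12 → W
n=19: reaches L-position 12 → W
L entries with 1 ≤ n ≤ 19 (n=0 is outside the asked range and is not counted): n = 1, 2, 10, 11, 12; that makes 5.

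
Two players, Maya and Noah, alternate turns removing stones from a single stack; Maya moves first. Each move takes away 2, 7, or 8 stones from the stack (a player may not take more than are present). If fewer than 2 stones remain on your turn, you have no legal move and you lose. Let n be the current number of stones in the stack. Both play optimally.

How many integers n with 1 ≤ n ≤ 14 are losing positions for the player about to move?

5

Use the standard recursion: the mover loses at a terminal position; elsewhere, the mover wins exactly when some move hands the opponent an L position.
n=0: no move → L
n=1: no move → L
n=2: can move to 0, which is L ⇒ W
n=3: can move to 1, which is L ⇒ W
n=4: the only move is to 2(W), a W ⇒ L
n=5: the only move is to 3(W), a W ⇒ L
n=6: can move to 4, which is L ⇒ W
n=7: can move to 5, which is L ⇒ W
n=8: can move to 1, which is L ⇒ W
n=9: can move to 1, which is L ⇒ W
n=10: moves to 8(W), 3(W), 2(W); every one is W ⇒ L
n=11: can move to 4, which is L ⇒ W
n=12: can move to 10, which is L ⇒ W
n=13: can move to 5, which is L ⇒ W
n=14: moves to 12(W), 7(W), 6(W); every one is W ⇒ L
L entries with 1 ≤ n ≤ 14 (n=0 is outside the asked range and is not counted): n = 1, 4, 5, 10, 14; that makes 5.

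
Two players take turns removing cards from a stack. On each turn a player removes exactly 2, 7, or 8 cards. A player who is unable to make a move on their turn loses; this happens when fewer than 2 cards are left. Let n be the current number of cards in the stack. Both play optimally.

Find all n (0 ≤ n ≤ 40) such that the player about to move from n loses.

Build the W/L table. Terminal = L. A non-terminal position is W if it has a move to some L; otherwise it is L.
n=0: no move → L
n=1: no move → L
n=2: reaches L-position 0 → W
n=3: reaches L-position 1 → W
n=4: only reaches 2(W), which is W → L
n=5: only reaches 3(W), which is W → L
n=6: reaches L-position 4 → W
n=7: reaches L-position 5 → W
n=8: reaches L-position 1 → W
n=9: reaches L-position 1 → W
n=10: only reaches 8(W), 3(W), 2(W), all W → L
n=11: reaches L-position 4 → W
n=12: reaches L-position 10 → W
n=13: reaches L-position 5 → W
n=14: only reaches 12(W), 7(W), 6(W), all W → L
n=15: only reaches 13(W), 8(W), 7(W), all W → L
n=16: reaches L-position 14 → W
n=17: reaches L-position 15 → W
n=18: reaches L-position 10 → W
n=19: only reaches 17(W), 12(W), 11(W), all W → L
n=20: only reaches 18(W), 13(W), 12(W), all W → L
n=21: reaches L-position 19 → W
n=22: reaches L-position 20 → W
n=23: reaches L-position 15 → W
n=24: only reaches 22(W), 17(W), 16(W), all W → L
n=25: only reaches 23(W), 18(W), 17(W), all W → L
n=26: reaches L-position 24 → W
n=27: reaches L-position 25 → W
n=28: reaches L-position 20 → W
n=29: only reaches 27(W), 22(W), 21(W), all W → L
n=30: only reaches 28(W), 23(W), 22(W), all W → L
n=31: reaches L-position 29 → W
n=32: reaches L-position 30 → W
n=33: reaches L-position 25 → W
n=34: only reaches 32(W), 27(W), 26(W), all W → L
n=35: only reaches 33(W), 28(W), 27(W), all W → L
n=36: reaches L-position 34 → W
n=37: reaches L-position 35 → W
n=38: reaches L-position 30 → W
n=39: only reaches 37(W), 32(W), 31(W), all W → L
n=40: only reaches 38(W), 33(W), 32(W), all W → L
Reading off the rows marked L gives the requested list; there are 17 such values of n.

0, 1, 4, 5, 10, 14, 15, 19, 20, 24, 25, 29, 30, 34, 35, 39, 40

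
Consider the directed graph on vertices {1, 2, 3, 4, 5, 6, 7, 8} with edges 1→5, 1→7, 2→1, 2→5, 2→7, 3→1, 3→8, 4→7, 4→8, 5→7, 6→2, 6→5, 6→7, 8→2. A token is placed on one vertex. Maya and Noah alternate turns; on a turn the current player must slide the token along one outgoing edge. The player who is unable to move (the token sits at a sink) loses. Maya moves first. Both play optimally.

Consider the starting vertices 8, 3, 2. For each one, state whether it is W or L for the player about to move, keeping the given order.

8: L, 3: W, 2: W

Use the standard recursion: the mover loses at a terminal position; elsewhere, the mover wins exactly when some move hands the opponent an L position.
Every edge goes from a vertex to one that appears earlier in the order 7, 5, 1, 2, 8, 6, 3, 4, so processing vertices in that order labels each vertex after all of its successors.
7: no outgoing edge → L
5: W (go to 7, an L position)
1: W (go to 7, an L position)
2: W (go to 7, an L position)
8: L (sole option 2(W) is W)
6: W (go to 7, an L position)
3: W (go to 8, an L position)
4: W (go to 8, an L position)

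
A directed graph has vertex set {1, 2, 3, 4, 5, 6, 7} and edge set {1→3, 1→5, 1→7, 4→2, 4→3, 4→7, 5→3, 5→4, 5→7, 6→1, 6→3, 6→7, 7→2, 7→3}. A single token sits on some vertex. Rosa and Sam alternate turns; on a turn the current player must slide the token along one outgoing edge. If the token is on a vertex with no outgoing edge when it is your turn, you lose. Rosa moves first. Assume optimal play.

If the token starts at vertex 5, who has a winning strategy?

Rosa wins.

Work bottom-up. With no move the player to move loses. Otherwise the position is W if at least one move leads to an L position for the opponent, and L if every move leads to a W.
Every edge goes from a vertex to one that appears earlier in the order 3, 2, 7, 4, 5, 1, 6, so processing vertices in that order labels each vertex after all of its successors.
3: no outgoing edge → L
2: no outgoing edge → L
7: →2(L), so W
4: →2(L), so W
5: →3(L), so W
1: →3(L), so W
6: →3(L), so W
The starting position 5 is W: Rosa should move to 3, handing over an L position.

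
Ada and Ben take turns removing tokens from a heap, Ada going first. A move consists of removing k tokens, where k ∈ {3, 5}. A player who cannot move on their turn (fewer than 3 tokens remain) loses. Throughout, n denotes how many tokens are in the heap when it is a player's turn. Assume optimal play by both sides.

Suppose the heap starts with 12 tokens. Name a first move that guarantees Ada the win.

Remove 3, leaving 9.

Label each position W (a win for the player to move) or L (a loss). A position with no legal move is L; any other position is W exactly when some move reaches an L, and L when every move reaches a W.
n=0: no move → L
n=1: no move → L
n=2: no move → L
n=3: W (go to 0, an L position)
n=4: W (go to 1, an L position)
n=5: W (go to 2, an L position)
n=6: W (go to 1, an L position)
n=7: W (go to 2, an L position)
n=8: L (options 5(W), 3(W) are all W)
n=9: L (options 6(W), 4(W) are all W)
n=10: L (options 7(W), 5(W) are all W)
n=11: W (go to 8, an L position)
n=12: W (go to 9, an L position)
From 12, the L positions reachable in one move are: 9.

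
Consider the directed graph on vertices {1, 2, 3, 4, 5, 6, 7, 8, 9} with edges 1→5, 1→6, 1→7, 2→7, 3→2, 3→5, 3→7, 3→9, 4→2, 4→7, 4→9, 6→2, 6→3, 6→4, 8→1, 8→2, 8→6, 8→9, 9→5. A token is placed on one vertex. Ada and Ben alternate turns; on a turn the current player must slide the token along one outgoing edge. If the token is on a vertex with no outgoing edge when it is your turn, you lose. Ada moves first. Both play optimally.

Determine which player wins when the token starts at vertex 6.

Ben wins.

Positions with no move are L. A position that does have a move is losing for the player to move precisely when every available move leads to a winning position for the opponent. Fill in the labels:
Every edge goes from a vertex to one that appears earlier in the order 7, 5, 2, 9, 4, 3, 6, 1, 8, so processing vertices in that order labels each vertex after all of its successors.
7: no outgoing edge → L
5: no outgoing edge → L
2: →7(L), so W
9: →5(L), so W
4: →7(L), so W
3: →5(L), so W
6: →3(W), 4(W), 2(W) — all W, so L
1: →6(L), so W
8: →6(L), so W
The starting position 6 is L: whatever Ada does, the opponent receives a W position.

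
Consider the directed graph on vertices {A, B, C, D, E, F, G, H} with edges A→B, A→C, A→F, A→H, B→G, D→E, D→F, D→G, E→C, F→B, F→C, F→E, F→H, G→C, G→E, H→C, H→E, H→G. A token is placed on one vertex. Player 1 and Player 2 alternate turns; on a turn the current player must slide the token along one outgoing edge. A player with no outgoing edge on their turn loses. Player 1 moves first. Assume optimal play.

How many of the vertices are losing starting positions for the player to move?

3

Classify positions by backward induction: terminal positions (no move available) are L. From any other position, the mover wins iff some move reaches an L.
Every edge goes from a vertex to one that appears earlier in the order C, E, G, H, B, F, A, D, so processing vertices in that order labels each vertex after all of its successors.
C: no outgoing edge → L
E: →C(L), so W
G: →C(L), so W
H: →C(L), so W
B: →G(W) only, which is W, so L
F: →B(L), so W
A: →B(L), so W
D: →F(W), G(W), E(W) — all W, so L
The L vertices are B, C, D; that is 3 in all.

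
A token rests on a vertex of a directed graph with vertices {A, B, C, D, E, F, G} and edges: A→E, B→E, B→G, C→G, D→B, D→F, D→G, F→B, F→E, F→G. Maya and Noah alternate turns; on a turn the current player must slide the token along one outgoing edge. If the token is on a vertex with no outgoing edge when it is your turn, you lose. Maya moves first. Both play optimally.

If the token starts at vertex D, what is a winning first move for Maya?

Build the W/L table. Terminal = L. A non-terminal position is W if it has a move to some L; otherwise it is L.
Every edge goes from a vertex to one that appears earlier in the order G, E, B, C, F, D, A, so processing vertices in that order labels each vertex after all of its successors.
G: no outgoing edge → L
E: no outgoing edge → L
B: W (go to E, an L position)
C: W (go to G, an L position)
F: W (go to E, an L position)
D: W (go to G, an L position)
A: W (go to E, an L position)
From D, the L positions reachable in one move are: G.

Move to G.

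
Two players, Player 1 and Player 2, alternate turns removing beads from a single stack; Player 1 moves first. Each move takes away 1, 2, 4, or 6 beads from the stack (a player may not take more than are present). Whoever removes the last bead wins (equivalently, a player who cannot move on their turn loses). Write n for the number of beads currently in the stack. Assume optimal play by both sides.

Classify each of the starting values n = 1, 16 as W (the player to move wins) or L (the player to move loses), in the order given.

1: W, 16: L

Classify positions by backward induction: terminal positions (no move available) are L. From any other position, the mover wins iff some move reaches an L.
n=0: no move → L
n=1: can move to 0, which is L ⇒ W
n=2: can move to 0, which is L ⇒ W
n=3: moves to 2(W), 1(W); every one is W ⇒ L
n=4: can move to 3, which is L ⇒ W
n=5: can move to 3, which is L ⇒ W
n=6: can move to 0, which is L ⇒ W
n=7: can move to 3, which is L ⇒ W
n=8: moves to 7(W), 6(W), 4(W), 2(W); every one is W ⇒ L
n=9: can move to 8, which is L ⇒ W
n=10: can move to 8, which is L ⇒ W
n=11: moves to 10(W), 9(W), 7(W), 5(W); every one is W ⇒ L
n=12: can move to 11, which is L ⇒ W
n=13: can move to 11, which is L ⇒ W
n=14: can move to 8, which is L ⇒ W
n=15: can move to 11, which is L ⇒ W
n=16: moves to 15(W), 14(W), 12(W), 10(W); every one is W ⇒ L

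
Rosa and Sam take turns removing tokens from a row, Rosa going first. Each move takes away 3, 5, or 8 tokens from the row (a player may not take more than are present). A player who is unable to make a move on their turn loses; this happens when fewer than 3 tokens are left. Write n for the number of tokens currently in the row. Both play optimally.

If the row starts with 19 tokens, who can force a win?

Label each position W (a win for the player to move) or L (a loss). A position with no legal move is L; any other position is W exactly when some move reaches an L, and L when every move reaches a W.
n=0: no move → L
n=1: no move → L
n=2: no move → L
n=3: can move to 0, which is L ⇒ W
n=4: can move to 1, which is L ⇒ W
n=5: can move to 2, which is L ⇒ W
n=6: can move to 1, which is L ⇒ W
n=7: can move to 2, which is L ⇒ W
n=8: can move to 0, which is L ⇒ W
n=9: can move to 1, which is L ⇒ W
n=10: can move to 2, which is L ⇒ W
n=11: moves to 8(W), 6(W), 3(W); every one is W ⇒ L
n=12: moves to 9(W), 7(W), 4(W); every one is W ⇒ L
n=13: moves to 10(W), 8(W), 5(W); every one is W ⇒ L
n=14: can move to 11, which is L ⇒ W
n=15: can move to 12, which is L ⇒ W
n=16: can move to 13, which is L ⇒ W
n=17: can move to 12, which is L ⇒ W
n=18: can move to 13, which is L ⇒ W
n=19: can move to 11, which is L ⇒ W
From 19 Rosa can remove 8, leaving 11, reaching an L position.

Rosa wins.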